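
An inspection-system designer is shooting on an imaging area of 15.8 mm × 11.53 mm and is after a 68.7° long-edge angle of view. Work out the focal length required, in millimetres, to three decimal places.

From α = 2·arctan(w/2f) we get f = w / (2·tan(α/2)).
With w = 15.8 mm and α/2 = 34.35°, tan(α/2) ≈ 0.68343, so f ≈ 15.8 / 1.36687 ≈ 11.5593 mm.

11.559 mm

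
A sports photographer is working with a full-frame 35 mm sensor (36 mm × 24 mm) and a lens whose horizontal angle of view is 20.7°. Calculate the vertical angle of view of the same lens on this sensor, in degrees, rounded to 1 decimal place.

13.9°

From the horizontal AOV: f = 36 / (2·tan(10.35°)) = 36 / 0.36526 ≈ 98.5586 mm.
Vertical AOV = 2·arctan(24 / (2 × 98.5586)) = 2·arctan(0.12175) ≈ 13.8838°.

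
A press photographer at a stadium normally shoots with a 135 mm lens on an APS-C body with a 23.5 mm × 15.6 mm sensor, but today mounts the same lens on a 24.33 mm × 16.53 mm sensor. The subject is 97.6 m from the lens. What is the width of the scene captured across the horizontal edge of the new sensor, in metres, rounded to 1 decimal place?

The focal length stays 135 mm; the relevant sensor dimension is now w = 24.33 mm. Object distance dₒ = 97.6 m = 97600 mm.
Thin-lens field width W = w·(dₒ − f)/f = 24.33 × (97600 − 135)/135 ≈ 17565.359 mm = 17.5654 m.

17.6 m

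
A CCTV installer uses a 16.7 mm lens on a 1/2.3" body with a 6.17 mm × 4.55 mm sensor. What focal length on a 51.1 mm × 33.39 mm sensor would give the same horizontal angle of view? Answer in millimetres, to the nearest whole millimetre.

Equal angle of view means equal width/f ratio, so f₂ = f₁ · (width₂/width₁) = 16.7 × 51.1/6.17.
f₂ = 16.7 × 8.28201 ≈ 138.310 mm.

138 mm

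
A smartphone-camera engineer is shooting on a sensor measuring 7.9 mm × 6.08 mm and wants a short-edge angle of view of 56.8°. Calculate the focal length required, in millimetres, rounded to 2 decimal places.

From α = 2·arctan(h/2f) we get f = h / (2·tan(α/2)).
With h = 6.08 mm and α/2 = 28.4°, tan(α/2) ≈ 0.54070, so f ≈ 6.08 / 1.08140 ≈ 5.6224 mm.

5.62 mm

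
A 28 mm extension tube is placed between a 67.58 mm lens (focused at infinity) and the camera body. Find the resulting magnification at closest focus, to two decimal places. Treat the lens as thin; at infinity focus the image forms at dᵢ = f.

The tube moves the image plane from f to f + e, so dᵢ = 67.58 + 28 = 95.58 mm. Focus is achieved when 1/f = 1/dₒ + 1/dᵢ, giving dₒ = 1/(1/f − 1/(f+e)).
Magnification m = dᵢ/dₒ = (f+e)·(1/f − 1/(f+e)) = e/f = 28/67.58 ≈ 0.4143.

0.41×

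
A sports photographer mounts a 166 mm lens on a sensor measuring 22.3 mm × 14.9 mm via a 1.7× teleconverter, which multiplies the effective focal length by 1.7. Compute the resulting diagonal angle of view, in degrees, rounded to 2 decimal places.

5.44°

Effective focal length f = 166 × 1.7 = 282.2 mm.
Sensor diagonal = √(22.3² + 14.9²) = √719.3000 ≈ 26.8198 mm.
α = 2·arctan(26.820 / (2 × 282.2)) = 2·arctan(0.04752) ≈ 5.4412°.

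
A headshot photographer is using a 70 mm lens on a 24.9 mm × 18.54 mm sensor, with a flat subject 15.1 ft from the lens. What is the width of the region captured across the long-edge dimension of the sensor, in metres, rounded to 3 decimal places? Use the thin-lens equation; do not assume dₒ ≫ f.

dₒ: 15.1 ft × 304.8 mm/ft = 4602.48 mm.
Similar triangles through the lens centre give W/dₒ = w/dᵢ; with 1/f = 1/dₒ + 1/dᵢ this gives W = w·(dₒ − f)/f.
W = 24.9 mm × (4602.48 − 70) / 70 = 24.9 × 64.7497 ≈ 1612.268 mm = 1.61227 m.

1.612 m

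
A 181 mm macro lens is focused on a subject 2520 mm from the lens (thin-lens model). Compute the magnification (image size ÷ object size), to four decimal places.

0.0774×

Thin lens: 1/f = 1/dₒ + 1/dᵢ → 1/dᵢ = 1/181 − 1/2520 = 0.0051280 mm⁻¹, so dᵢ ≈ 195.0064 mm.
Magnification m = dᵢ/dₒ = 195.0064/2520 ≈ 0.07738.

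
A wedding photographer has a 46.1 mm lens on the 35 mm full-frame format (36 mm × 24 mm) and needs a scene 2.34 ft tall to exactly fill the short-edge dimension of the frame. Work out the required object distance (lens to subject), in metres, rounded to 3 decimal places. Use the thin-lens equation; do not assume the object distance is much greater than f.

W: 2.34 ft × 304.8 mm/ft = 713.23 mm.
Magnification m = h/W = dᵢ/dₒ; combined with 1/f = 1/dₒ + 1/dᵢ this gives dₒ = f·(1 + W/h).
dₒ = 46.1 mm × (1 + 713.232/24) = 46.1 × 30.7180 ≈ 1416.100 mm = 1.4161 m.

1.416 m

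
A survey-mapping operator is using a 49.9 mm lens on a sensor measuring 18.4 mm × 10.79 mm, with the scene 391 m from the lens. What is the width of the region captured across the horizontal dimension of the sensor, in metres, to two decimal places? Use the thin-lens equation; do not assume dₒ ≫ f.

144.16 m

dₒ: 391 m = 391000 mm.
Similar triangles through the lens centre give W/dₒ = w/dᵢ; with 1/f = 1/dₒ + 1/dᵢ this gives W = w·(dₒ − f)/f.
W = 18.4 mm × (391000 − 49.9) / 49.9 = 18.4 × 7834.6713 ≈ 144157.953 mm = 144.158 m.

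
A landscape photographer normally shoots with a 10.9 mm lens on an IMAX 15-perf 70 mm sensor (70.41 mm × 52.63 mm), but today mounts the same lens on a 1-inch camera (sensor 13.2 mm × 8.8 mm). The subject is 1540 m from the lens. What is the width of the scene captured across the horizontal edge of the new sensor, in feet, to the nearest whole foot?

The focal length stays 10.9 mm; the relevant sensor dimension is now w = 13.2 mm. Object distance dₒ = 1540 m = 1.54e+06 mm.
Thin-lens field width W = w·(dₒ − f)/f = 13.2 × (1.54e+06 − 10.9)/10.9 ≈ 1864940.928 mm = 1864940.928/304.8 ft = 6118.57 ft.

6119 ft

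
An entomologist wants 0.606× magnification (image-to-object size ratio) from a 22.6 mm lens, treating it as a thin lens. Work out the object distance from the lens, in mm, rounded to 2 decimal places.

59.89 mm

With m = dᵢ/dₒ and 1/f = 1/dₒ + 1/dᵢ, substituting dᵢ = m·dₒ gives 1/f = (1 + 1/m)/dₒ, hence dₒ = f·(1 + 1/m).
dₒ = 22.6 × (1 + 1/0.606) = 22.6 × 2.65017 ≈ 59.894 mm.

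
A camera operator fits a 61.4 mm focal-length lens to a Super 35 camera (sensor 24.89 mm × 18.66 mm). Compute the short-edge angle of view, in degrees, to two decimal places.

17.28°

Angle of view α = 2·arctan(h/2f) with h = 18.66 mm and f = 61.4 mm.
h/2f = 0.15195; arctan(0.15195) ≈ 8.6402°, so α ≈ 17.2805°.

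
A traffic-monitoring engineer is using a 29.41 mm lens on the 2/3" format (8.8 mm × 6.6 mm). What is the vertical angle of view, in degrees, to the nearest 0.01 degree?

12.80°

Angle of view α = 2·arctan(h/2f) with h = 6.6 mm and f = 29.41 mm.
h/2f = 0.11221; arctan(0.11221) ≈ 6.4022°, so α ≈ 12.8044°.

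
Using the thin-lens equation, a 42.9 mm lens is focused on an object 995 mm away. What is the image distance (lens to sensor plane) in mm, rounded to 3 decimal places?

1/dᵢ = 1/f − 1/dₒ = 1/42.9 − 1/995 = 0.0223050 mm⁻¹.
dᵢ = 1/0.0223050 ≈ 44.8330 mm.

44.833 mm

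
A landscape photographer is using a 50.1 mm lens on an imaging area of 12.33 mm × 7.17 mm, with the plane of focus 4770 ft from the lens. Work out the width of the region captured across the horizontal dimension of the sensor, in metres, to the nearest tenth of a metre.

dₒ: 4770 ft × 304.8 mm/ft = 1453895.95 mm.
Similar triangles through the lens centre give W/dₒ = w/dᵢ; with 1/f = 1/dₒ + 1/dᵢ this gives W = w·(dₒ − f)/f.
W = 12.33 mm × (1.4539e+06 − 50.1) / 50.1 = 12.33 × 29018.8793 ≈ 357802.782 mm = 357.803 m.

357.8 m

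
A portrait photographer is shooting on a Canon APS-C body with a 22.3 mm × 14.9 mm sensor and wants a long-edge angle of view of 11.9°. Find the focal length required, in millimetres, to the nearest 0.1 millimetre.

107.0 mm

From α = 2·arctan(w/2f) we get f = w / (2·tan(α/2)).
With w = 22.3 mm and α/2 = 5.95°, tan(α/2) ≈ 0.10422, so f ≈ 22.3 / 0.20844 ≈ 106.9832 mm.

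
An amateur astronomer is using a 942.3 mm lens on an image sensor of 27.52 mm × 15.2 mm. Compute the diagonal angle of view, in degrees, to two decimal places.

1.91°

Sensor diagonal = √(27.52² + 15.2²) = √988.3904 ≈ 31.4387 mm.
Angle of view α = 2·arctan(d/2f) with d = 31.4387 mm and f = 942.3 mm.
d/2f = 0.01668; arctan(0.01668) ≈ 0.9557°, so α ≈ 1.9114°.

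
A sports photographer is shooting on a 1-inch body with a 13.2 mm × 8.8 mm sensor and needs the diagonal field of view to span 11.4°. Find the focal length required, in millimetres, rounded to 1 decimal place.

79.5 mm

Sensor diagonal = √(13.2² + 8.8²) = √251.6800 ≈ 15.8644 mm.
From α = 2·arctan(d/2f) we get f = d / (2·tan(α/2)).
With d = 15.8644 mm and α/2 = 5.7°, tan(α/2) ≈ 0.09981, so f ≈ 15.8644 / 0.19963 ≈ 79.4705 mm.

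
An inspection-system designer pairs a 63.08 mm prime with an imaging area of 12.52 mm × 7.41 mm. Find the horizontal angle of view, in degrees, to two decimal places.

11.33°

Angle of view α = 2·arctan(w/2f) with w = 12.52 mm and f = 63.08 mm.
w/2f = 0.09924; arctan(0.09924) ≈ 5.6674°, so α ≈ 11.3348°.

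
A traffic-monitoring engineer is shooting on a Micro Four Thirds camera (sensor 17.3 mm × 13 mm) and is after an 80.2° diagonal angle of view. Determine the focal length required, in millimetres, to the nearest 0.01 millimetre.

Sensor diagonal = √(17.3² + 13²) = √468.2900 ≈ 21.6400 mm.
From α = 2·arctan(d/2f) we get f = d / (2·tan(α/2)).
With d = 21.6400 mm and α/2 = 40.1°, tan(α/2) ≈ 0.84208, so f ≈ 21.6400 / 1.68416 ≈ 12.8492 mm.

12.85 mm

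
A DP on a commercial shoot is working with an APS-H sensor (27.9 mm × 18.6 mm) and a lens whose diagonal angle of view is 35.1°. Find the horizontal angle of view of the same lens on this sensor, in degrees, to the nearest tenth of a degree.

Sensor diagonal = √(27.9² + 18.6²) = √1124.3700 ≈ 33.5316 mm.
From the diagonal AOV: f = 33.5316 / (2·tan(17.55°)) = 33.5316 / 0.63252 ≈ 53.0130 mm.
Horizontal AOV = 2·arctan(27.9 / (2 × 53.0130)) = 2·arctan(0.26314) ≈ 29.4855°.

29.5°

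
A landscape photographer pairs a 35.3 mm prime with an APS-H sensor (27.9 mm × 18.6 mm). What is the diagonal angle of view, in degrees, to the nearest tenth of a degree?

50.8°

Sensor diagonal = √(27.9² + 18.6²) = √1124.3700 ≈ 33.5316 mm.
Angle of view α = 2·arctan(d/2f) with d = 33.5316 mm and f = 35.3 mm.
d/2f = 0.47495; arctan(0.47495) ≈ 25.4055°, so α ≈ 50.8110°.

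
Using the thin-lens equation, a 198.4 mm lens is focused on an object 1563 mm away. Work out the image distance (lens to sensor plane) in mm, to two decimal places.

227.25 mm

1/dᵢ = 1/f − 1/dₒ = 1/198.4 − 1/1563 = 0.0044005 mm⁻¹.
dᵢ = 1/0.0044005 ≈ 227.2455 mm.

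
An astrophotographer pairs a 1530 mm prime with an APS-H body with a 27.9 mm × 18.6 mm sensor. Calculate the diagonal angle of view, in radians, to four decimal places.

Sensor diagonal = √(27.9² + 18.6²) = √1124.3700 ≈ 33.5316 mm.
Angle of view α = 2·arctan(d/2f) with d = 33.5316 mm and f = 1530 mm.
d/2f = 0.01096; arctan(0.01096) ≈ 0.0110 rad, so α ≈ 0.0219 rad.

0.0219 rad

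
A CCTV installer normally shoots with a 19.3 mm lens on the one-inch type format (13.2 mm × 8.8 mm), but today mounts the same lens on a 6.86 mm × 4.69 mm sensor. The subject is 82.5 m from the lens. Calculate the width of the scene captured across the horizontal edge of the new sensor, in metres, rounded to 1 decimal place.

29.3 m

The focal length stays 19.3 mm; the relevant sensor dimension is now w = 6.86 mm. Object distance dₒ = 82.5 m = 82500 mm.
Thin-lens field width W = w·(dₒ − f)/f = 6.86 × (82500 − 19.3)/19.3 ≈ 29316.974 mm = 29.317 m.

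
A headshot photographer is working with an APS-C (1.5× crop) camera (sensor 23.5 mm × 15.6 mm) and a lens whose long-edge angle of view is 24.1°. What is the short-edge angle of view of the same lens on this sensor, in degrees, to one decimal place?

From the long-edge AOV: f = 23.5 / (2·tan(12.05°)) = 23.5 / 0.42694 ≈ 55.0432 mm.
Short-edge AOV = 2·arctan(15.6 / (2 × 55.0432)) = 2·arctan(0.14171) ≈ 16.1310°.

16.1°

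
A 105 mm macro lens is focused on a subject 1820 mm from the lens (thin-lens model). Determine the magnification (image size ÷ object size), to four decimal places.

Thin lens: 1/f = 1/dₒ + 1/dᵢ → 1/dᵢ = 1/105 − 1/1820 = 0.0089744 mm⁻¹, so dᵢ ≈ 111.4286 mm.
Magnification m = dᵢ/dₒ = 111.4286/1820 ≈ 0.06122.

0.0612×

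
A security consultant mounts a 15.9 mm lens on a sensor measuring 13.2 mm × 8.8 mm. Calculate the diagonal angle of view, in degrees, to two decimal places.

Sensor diagonal = √(13.2² + 8.8²) = √251.6800 ≈ 15.8644 mm.
Angle of view α = 2·arctan(d/2f) with d = 15.8644 mm and f = 15.9 mm.
d/2f = 0.49888; arctan(0.49888) ≈ 26.5138°, so α ≈ 53.0275°.

53.03°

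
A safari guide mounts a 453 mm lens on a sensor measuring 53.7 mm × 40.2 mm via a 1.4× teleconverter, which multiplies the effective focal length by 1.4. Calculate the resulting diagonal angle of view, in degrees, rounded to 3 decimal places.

6.055°

Effective focal length f = 453 × 1.4 = 634.2 mm.
Sensor diagonal = √(53.7² + 40.2²) = √4499.7300 ≈ 67.0800 mm.
α = 2·arctan(67.080 / (2 × 634.2)) = 2·arctan(0.05289) ≈ 6.0546°.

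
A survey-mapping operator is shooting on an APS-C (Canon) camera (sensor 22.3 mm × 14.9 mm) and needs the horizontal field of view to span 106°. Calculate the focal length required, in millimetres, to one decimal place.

8.4 mm

From α = 2·arctan(w/2f) we get f = w / (2·tan(α/2)).
With w = 22.3 mm and α/2 = 53°, tan(α/2) ≈ 1.32704, so f ≈ 22.3 / 2.65409 ≈ 8.4021 mm.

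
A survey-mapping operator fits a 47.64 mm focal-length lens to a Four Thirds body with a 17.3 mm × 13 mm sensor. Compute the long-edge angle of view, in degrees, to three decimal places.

20.582°

Angle of view α = 2·arctan(w/2f) with w = 17.3 mm and f = 47.64 mm.
w/2f = 0.18157; arctan(0.18157) ≈ 10.2911°, so α ≈ 20.5822°.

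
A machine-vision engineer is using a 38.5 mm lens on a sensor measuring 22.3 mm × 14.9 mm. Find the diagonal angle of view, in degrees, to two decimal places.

Sensor diagonal = √(22.3² + 14.9²) = √719.3000 ≈ 26.8198 mm.
Angle of view α = 2·arctan(d/2f) with d = 26.8198 mm and f = 38.5 mm.
d/2f = 0.34831; arctan(0.34831) ≈ 19.2037°, so α ≈ 38.4073°.

38.41°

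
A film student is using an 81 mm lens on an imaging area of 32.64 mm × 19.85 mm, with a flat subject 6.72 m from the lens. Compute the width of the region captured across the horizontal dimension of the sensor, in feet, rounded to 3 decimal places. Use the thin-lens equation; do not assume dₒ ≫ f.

dₒ: 6.72 m = 6720 mm.
Similar triangles through the lens centre give W/dₒ = w/dᵢ; with 1/f = 1/dₒ + 1/dᵢ this gives W = w·(dₒ − f)/f.
W = 32.64 mm × (6720 − 81) / 81 = 32.64 × 81.9630 ≈ 2675.271 mm = 2675.271/304.8 ft = 8.77714 ft.

8.777 ft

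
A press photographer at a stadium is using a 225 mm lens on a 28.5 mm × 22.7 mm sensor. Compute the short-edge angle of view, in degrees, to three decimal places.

5.776°

Angle of view α = 2·arctan(h/2f) with h = 22.7 mm and f = 225 mm.
h/2f = 0.05044; arctan(0.05044) ≈ 2.8878°, so α ≈ 5.7756°.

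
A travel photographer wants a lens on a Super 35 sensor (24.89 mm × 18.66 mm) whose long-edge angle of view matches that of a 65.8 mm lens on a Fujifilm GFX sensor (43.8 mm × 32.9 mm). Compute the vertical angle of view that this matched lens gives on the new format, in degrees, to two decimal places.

Equal long-edge AOV ⇒ f₂ = f₁ · 24.89/43.8 = 65.8 × 0.56826 ≈ 37.3918 mm.
Vertical AOV on the new format = 2·arctan(18.66 / (2 × 37.3918)) = 2·arctan(0.24952) ≈ 28.0207°.

28.02°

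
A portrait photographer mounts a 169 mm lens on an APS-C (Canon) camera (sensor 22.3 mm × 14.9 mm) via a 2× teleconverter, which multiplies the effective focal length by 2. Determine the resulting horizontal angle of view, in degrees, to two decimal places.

Effective focal length f = 169 × 2 = 338 mm.
α = 2·arctan(22.3 / (2 × 338)) = 2·arctan(0.03299) ≈ 3.7788°.

3.78°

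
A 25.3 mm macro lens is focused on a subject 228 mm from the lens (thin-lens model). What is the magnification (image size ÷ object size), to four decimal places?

0.1248×

Thin lens: 1/f = 1/dₒ + 1/dᵢ → 1/dᵢ = 1/25.3 − 1/228 = 0.0351397 mm⁻¹, so dᵢ ≈ 28.4578 mm.
Magnification m = dᵢ/dₒ = 28.4578/228 ≈ 0.12481.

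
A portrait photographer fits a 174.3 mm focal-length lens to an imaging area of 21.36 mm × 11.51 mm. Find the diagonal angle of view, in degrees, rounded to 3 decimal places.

Sensor diagonal = √(21.36² + 11.51²) = √588.7297 ≈ 24.2638 mm.
Angle of view α = 2·arctan(d/2f) with d = 24.2638 mm and f = 174.3 mm.
d/2f = 0.06960; arctan(0.06960) ≈ 3.9816°, so α ≈ 7.9631°.

7.963°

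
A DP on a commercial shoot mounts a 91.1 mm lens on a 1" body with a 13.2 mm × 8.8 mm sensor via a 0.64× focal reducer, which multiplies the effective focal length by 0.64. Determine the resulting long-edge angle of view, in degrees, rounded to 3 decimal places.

Effective focal length f = 91.1 × 0.64 = 58.304 mm.
α = 2·arctan(13.2 / (2 × 58.304)) = 2·arctan(0.11320) ≈ 12.9168°.

12.917°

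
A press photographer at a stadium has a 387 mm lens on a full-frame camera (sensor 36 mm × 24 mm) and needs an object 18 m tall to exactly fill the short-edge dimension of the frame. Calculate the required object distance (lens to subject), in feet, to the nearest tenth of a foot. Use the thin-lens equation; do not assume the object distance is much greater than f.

W: 18 m = 18000 mm.
Magnification m = h/W = dᵢ/dₒ; combined with 1/f = 1/dₒ + 1/dᵢ this gives dₒ = f·(1 + W/h).
dₒ = 387 mm × (1 + 18000/24) = 387 × 751.0000 ≈ 290637.000 mm = 290637.000/304.8 ft = 953.533 ft.

953.5 ft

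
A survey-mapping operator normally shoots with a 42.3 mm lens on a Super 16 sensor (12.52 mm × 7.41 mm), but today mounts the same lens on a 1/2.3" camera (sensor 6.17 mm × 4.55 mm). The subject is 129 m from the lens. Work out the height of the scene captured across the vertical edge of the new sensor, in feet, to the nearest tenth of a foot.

The focal length stays 42.3 mm; the relevant sensor dimension is now h = 4.55 mm. Object distance dₒ = 129 m = 129000 mm.
Thin-lens field height W = h·(dₒ − f)/f = 4.55 × (129000 − 42.3)/42.3 ≈ 13871.337 mm = 13871.337/304.8 ft = 45.5096 ft.

45.5 ft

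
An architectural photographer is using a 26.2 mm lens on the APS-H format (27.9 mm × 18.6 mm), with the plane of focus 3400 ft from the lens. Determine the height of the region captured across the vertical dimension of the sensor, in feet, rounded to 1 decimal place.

dₒ: 3400 ft × 304.8 mm/ft = 1036319.97 mm.
Similar triangles through the lens centre give W/dₒ = h/dᵢ; with 1/f = 1/dₒ + 1/dᵢ this gives W = h·(dₒ − f)/f.
W = 18.6 mm × (1.03632e+06 − 26.2) / 26.2 = 18.6 × 39553.1972 ≈ 735689.468 mm = 735689.468/304.8 ft = 2413.68 ft.

2413.7 ft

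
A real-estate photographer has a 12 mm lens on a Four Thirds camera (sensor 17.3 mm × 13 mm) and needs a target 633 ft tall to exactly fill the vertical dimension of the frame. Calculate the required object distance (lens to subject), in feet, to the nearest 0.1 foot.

584.3 ft

W: 633 ft × 304.8 mm/ft = 192938.39 mm.
Magnification m = h/W = dᵢ/dₒ; combined with 1/f = 1/dₒ + 1/dᵢ this gives dₒ = f·(1 + W/h).
dₒ = 12 mm × (1 + 192938/13) = 12 × 14842.4149 ≈ 178108.979 mm = 178108.979/304.8 ft = 584.347 ft.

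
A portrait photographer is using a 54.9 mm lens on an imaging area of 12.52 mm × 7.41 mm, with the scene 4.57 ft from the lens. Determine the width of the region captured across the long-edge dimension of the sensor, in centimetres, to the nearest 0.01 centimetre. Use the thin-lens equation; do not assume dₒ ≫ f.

30.51 cm

dₒ: 4.57 ft × 304.8 mm/ft = 1392.94 mm.
Similar triangles through the lens centre give W/dₒ = w/dᵢ; with 1/f = 1/dₒ + 1/dᵢ this gives W = w·(dₒ − f)/f.
W = 12.52 mm × (1392.94 − 54.9) / 54.9 = 12.52 × 24.3722 ≈ 305.140 mm = 30.514 cm.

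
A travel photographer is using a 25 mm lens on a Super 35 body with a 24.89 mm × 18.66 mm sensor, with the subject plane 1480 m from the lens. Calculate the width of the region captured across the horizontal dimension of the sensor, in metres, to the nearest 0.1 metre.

dₒ: 1480 m = 1.48e+06 mm.
Similar triangles through the lens centre give W/dₒ = w/dᵢ; with 1/f = 1/dₒ + 1/dᵢ this gives W = w·(dₒ − f)/f.
W = 24.89 mm × (1.48e+06 − 25) / 25 = 24.89 × 59199.0000 ≈ 1473463.110 mm = 1473.46 m.

1473.5 m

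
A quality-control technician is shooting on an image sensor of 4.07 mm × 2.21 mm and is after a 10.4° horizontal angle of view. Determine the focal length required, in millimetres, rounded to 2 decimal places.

From α = 2·arctan(w/2f) we get f = w / (2·tan(α/2)).
With w = 4.07 mm and α/2 = 5.2°, tan(α/2) ≈ 0.09101, so f ≈ 4.07 / 0.18201 ≈ 22.3609 mm.

22.36 mm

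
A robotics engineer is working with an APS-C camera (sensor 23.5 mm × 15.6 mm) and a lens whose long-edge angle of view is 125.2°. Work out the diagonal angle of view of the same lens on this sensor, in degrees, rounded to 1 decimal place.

From the long-edge AOV: f = 23.5 / (2·tan(62.6°)) = 23.5 / 3.85839 ≈ 6.0906 mm.
Sensor diagonal = √(23.5² + 15.6²) = √795.6100 ≈ 28.2066 mm.
Diagonal AOV = 2·arctan(28.2066 / (2 × 6.0906)) = 2·arctan(2.31557) ≈ 133.2850°.

133.3°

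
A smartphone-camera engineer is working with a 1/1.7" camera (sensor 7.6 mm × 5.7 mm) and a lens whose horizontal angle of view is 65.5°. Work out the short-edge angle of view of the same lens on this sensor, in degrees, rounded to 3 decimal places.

51.507°

From the horizontal AOV: f = 7.6 / (2·tan(32.75°)) = 7.6 / 1.28644 ≈ 5.9078 mm.
Short-edge AOV = 2·arctan(5.7 / (2 × 5.9078)) = 2·arctan(0.48242) ≈ 51.5068°.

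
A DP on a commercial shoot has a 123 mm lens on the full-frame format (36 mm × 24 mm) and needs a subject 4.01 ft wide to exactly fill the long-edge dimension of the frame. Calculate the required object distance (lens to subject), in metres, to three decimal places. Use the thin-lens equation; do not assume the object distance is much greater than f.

4.299 m

W: 4.01 ft × 304.8 mm/ft = 1222.25 mm.
Magnification m = w/W = dᵢ/dₒ; combined with 1/f = 1/dₒ + 1/dᵢ this gives dₒ = f·(1 + W/w).
dₒ = 123 mm × (1 + 1222.25/36) = 123 × 34.9513 ≈ 4299.014 mm = 4.29901 m.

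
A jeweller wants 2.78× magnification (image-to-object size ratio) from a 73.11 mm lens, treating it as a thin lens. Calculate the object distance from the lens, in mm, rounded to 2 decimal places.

99.41 mm

With m = dᵢ/dₒ and 1/f = 1/dₒ + 1/dᵢ, substituting dᵢ = m·dₒ gives 1/f = (1 + 1/m)/dₒ, hence dₒ = f·(1 + 1/m).
dₒ = 73.11 × (1 + 1/2.78) = 73.11 × 1.35971 ≈ 99.409 mm.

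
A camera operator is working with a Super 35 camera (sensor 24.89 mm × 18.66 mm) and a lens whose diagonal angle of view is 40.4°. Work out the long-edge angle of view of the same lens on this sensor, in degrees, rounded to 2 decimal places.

32.81°

Sensor diagonal = √(24.89² + 18.66²) = √967.7077 ≈ 31.1080 mm.
From the diagonal AOV: f = 31.1080 / (2·tan(20.2°)) = 31.1080 / 0.73586 ≈ 42.2745 mm.
Long-edge AOV = 2·arctan(24.89 / (2 × 42.2745)) = 2·arctan(0.29439) ≈ 32.8073°.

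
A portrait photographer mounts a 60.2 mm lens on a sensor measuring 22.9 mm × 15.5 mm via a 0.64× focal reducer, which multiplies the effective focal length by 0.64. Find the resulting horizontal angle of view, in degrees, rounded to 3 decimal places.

Effective focal length f = 60.2 × 0.64 = 38.528 mm.
α = 2·arctan(22.9 / (2 × 38.528)) = 2·arctan(0.29719) ≈ 33.1025°.

33.102°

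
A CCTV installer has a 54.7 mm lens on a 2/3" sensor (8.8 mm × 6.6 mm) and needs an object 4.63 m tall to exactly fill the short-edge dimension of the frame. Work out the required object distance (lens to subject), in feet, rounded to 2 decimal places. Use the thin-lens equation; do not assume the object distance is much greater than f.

W: 4.63 m = 4630 mm.
Magnification m = h/W = dᵢ/dₒ; combined with 1/f = 1/dₒ + 1/dᵢ this gives dₒ = f·(1 + W/h).
dₒ = 54.7 mm × (1 + 4630/6.6) = 54.7 × 702.5152 ≈ 38427.579 mm = 38427.579/304.8 ft = 126.075 ft.

126.07 ft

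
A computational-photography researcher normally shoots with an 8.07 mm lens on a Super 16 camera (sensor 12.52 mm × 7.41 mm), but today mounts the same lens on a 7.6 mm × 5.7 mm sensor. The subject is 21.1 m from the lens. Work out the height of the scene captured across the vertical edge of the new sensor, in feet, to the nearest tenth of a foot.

The focal length stays 8.07 mm; the relevant sensor dimension is now h = 5.7 mm. Object distance dₒ = 21.1 m = 21100 mm.
Thin-lens field height W = h·(dₒ − f)/f = 5.7 × (21100 − 8.07)/8.07 ≈ 14897.646 mm = 14897.646/304.8 ft = 48.8768 ft.

48.9 ft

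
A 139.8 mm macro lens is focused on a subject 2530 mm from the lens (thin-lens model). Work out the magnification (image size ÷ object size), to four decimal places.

0.0585×

Thin lens: 1/f = 1/dₒ + 1/dᵢ → 1/dᵢ = 1/139.8 − 1/2530 = 0.0067578 mm⁻¹, so dᵢ ≈ 147.9767 mm.
Magnification m = dᵢ/dₒ = 147.9767/2530 ≈ 0.05849.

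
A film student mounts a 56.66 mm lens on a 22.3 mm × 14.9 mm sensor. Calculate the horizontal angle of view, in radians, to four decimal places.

0.3886 rad

Angle of view α = 2·arctan(w/2f) with w = 22.3 mm and f = 56.66 mm.
w/2f = 0.19679; arctan(0.19679) ≈ 0.1943 rad, so α ≈ 0.3886 rad.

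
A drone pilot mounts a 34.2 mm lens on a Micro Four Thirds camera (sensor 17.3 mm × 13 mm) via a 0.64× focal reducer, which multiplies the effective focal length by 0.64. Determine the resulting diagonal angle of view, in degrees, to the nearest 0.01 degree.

Effective focal length f = 34.2 × 0.64 = 21.888 mm.
Sensor diagonal = √(17.3² + 13²) = √468.2900 ≈ 21.6400 mm.
α = 2·arctan(21.640 / (2 × 21.888)) = 2·arctan(0.49434) ≈ 52.6096°.

52.61°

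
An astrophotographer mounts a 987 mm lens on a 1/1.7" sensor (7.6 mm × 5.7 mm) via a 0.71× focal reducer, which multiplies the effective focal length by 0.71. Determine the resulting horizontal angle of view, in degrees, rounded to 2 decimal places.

0.62°

Effective focal length f = 987 × 0.71 = 700.77 mm.
α = 2·arctan(7.6 / (2 × 700.77)) = 2·arctan(0.00542) ≈ 0.6214°.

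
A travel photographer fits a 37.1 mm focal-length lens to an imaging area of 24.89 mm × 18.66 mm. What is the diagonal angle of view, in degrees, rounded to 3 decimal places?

Sensor diagonal = √(24.89² + 18.66²) = √967.7077 ≈ 31.1080 mm.
Angle of view α = 2·arctan(d/2f) with d = 31.1080 mm and f = 37.1 mm.
d/2f = 0.41925; arctan(0.41925) ≈ 22.7456°, so α ≈ 45.4913°.

45.491°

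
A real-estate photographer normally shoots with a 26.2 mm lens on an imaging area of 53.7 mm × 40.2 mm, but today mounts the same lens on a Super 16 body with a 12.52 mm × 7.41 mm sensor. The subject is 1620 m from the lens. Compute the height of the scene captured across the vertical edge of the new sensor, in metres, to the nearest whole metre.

The focal length stays 26.2 mm; the relevant sensor dimension is now h = 7.41 mm. Object distance dₒ = 1620 m = 1.62e+06 mm.
Thin-lens field height W = h·(dₒ − f)/f = 7.41 × (1.62e+06 − 26.2)/26.2 ≈ 458168.163 mm = 458.168 m.

458 m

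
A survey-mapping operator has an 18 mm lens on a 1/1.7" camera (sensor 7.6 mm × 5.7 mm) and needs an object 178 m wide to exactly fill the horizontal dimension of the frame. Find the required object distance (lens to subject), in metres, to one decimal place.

421.6 m

W: 178 m = 178000 mm.
Magnification m = w/W = dᵢ/dₒ; combined with 1/f = 1/dₒ + 1/dᵢ this gives dₒ = f·(1 + W/w).
dₒ = 18 mm × (1 + 178000/7.6) = 18 × 23422.0526 ≈ 421596.947 mm = 421.597 m.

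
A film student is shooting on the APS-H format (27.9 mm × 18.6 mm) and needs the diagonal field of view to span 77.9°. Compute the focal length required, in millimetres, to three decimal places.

20.741 mm

Sensor diagonal = √(27.9² + 18.6²) = √1124.3700 ≈ 33.5316 mm.
From α = 2·arctan(d/2f) we get f = d / (2·tan(α/2)).
With d = 33.5316 mm and α/2 = 38.95°, tan(α/2) ≈ 0.80834, so f ≈ 33.5316 / 1.61668 ≈ 20.7410 mm.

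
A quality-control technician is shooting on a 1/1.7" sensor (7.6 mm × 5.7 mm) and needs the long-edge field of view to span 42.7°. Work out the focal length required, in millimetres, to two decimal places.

9.72 mm

From α = 2·arctan(w/2f) we get f = w / (2·tan(α/2)).
With w = 7.6 mm and α/2 = 21.35°, tan(α/2) ≈ 0.39089, so f ≈ 7.6 / 0.78178 ≈ 9.7214 mm.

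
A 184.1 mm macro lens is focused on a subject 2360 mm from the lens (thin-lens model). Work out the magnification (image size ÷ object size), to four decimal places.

Thin lens: 1/f = 1/dₒ + 1/dᵢ → 1/dᵢ = 1/184.1 − 1/2360 = 0.0050081 mm⁻¹, so dᵢ ≈ 199.6765 mm.
Magnification m = dᵢ/dₒ = 199.6765/2360 ≈ 0.08461.

0.0846×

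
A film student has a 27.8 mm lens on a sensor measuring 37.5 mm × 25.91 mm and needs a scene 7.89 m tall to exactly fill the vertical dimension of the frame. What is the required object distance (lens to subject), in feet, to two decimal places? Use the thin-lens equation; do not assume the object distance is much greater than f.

27.87 ft

W: 7.89 m = 7890 mm.
Magnification m = h/W = dᵢ/dₒ; combined with 1/f = 1/dₒ + 1/dᵢ this gives dₒ = f·(1 + W/h).
dₒ = 27.8 mm × (1 + 7890/25.91) = 27.8 × 305.5156 ≈ 8493.335 mm = 8493.335/304.8 ft = 27.8653 ft.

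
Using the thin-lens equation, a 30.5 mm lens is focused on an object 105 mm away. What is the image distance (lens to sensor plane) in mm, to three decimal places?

42.987 mm

1/dᵢ = 1/f − 1/dₒ = 1/30.5 − 1/105 = 0.0232631 mm⁻¹.
dᵢ = 1/0.0232631 ≈ 42.9866 mm.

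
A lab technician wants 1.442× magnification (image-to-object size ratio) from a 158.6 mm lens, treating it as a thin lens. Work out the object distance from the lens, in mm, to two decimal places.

With m = dᵢ/dₒ and 1/f = 1/dₒ + 1/dᵢ, substituting dᵢ = m·dₒ gives 1/f = (1 + 1/m)/dₒ, hence dₒ = f·(1 + 1/m).
dₒ = 158.6 × (1 + 1/1.442) = 158.6 × 1.69348 ≈ 268.586 mm.

268.59 mm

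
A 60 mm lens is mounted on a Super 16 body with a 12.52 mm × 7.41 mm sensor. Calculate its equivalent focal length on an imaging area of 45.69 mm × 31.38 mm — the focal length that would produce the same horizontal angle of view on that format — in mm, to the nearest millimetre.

219 mm

Equal angle of view means equal width/f ratio, so f₂ = f₁ · (width₂/width₁) = 60 × 45.69/12.52.
f₂ = 60 × 3.64936 ≈ 218.962 mm.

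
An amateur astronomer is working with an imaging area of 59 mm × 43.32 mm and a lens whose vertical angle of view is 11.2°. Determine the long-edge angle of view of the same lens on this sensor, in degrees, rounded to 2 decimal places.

15.21°

From the vertical AOV: f = 43.32 / (2·tan(5.6°)) = 43.32 / 0.19610 ≈ 220.9058 mm.
Long-edge AOV = 2·arctan(59 / (2 × 220.9058)) = 2·arctan(0.13354) ≈ 15.2127°.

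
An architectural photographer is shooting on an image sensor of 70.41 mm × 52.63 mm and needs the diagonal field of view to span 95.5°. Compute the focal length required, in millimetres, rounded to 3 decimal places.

Sensor diagonal = √(70.41² + 52.63²) = √7727.4850 ≈ 87.9061 mm.
From α = 2·arctan(d/2f) we get f = d / (2·tan(α/2)).
With d = 87.9061 mm and α/2 = 47.75°, tan(α/2) ≈ 1.10091, so f ≈ 87.9061 / 2.20183 ≈ 39.9241 mm.

39.924 mm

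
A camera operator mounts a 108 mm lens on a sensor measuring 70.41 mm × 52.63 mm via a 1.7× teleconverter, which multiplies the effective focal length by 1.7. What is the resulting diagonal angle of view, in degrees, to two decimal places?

Effective focal length f = 108 × 1.7 = 183.6 mm.
Sensor diagonal = √(70.41² + 52.63²) = √7727.4850 ≈ 87.9061 mm.
α = 2·arctan(87.906 / (2 × 183.6)) = 2·arctan(0.23940) ≈ 26.9260°.

26.93°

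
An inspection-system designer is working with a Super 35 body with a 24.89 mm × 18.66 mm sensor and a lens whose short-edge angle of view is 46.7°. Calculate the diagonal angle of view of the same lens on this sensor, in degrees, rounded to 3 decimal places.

From the short-edge AOV: f = 18.66 / (2·tan(23.35°)) = 18.66 / 0.86341 ≈ 21.6121 mm.
Sensor diagonal = √(24.89² + 18.66²) = √967.7077 ≈ 31.1080 mm.
Diagonal AOV = 2·arctan(31.1080 / (2 × 21.6121)) = 2·arctan(0.71969) ≈ 71.4844°.

71.484°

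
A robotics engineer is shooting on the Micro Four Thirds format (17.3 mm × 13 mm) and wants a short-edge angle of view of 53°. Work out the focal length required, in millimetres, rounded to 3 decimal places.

From α = 2·arctan(h/2f) we get f = h / (2·tan(α/2)).
With h = 13 mm and α/2 = 26.5°, tan(α/2) ≈ 0.49858, so f ≈ 13 / 0.99716 ≈ 13.0370 mm.

13.037 mm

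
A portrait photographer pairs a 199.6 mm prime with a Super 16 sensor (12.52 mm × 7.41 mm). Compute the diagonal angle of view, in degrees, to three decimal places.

4.174°

Sensor diagonal = √(12.52² + 7.41²) = √211.6585 ≈ 14.5485 mm.
Angle of view α = 2·arctan(d/2f) with d = 14.5485 mm and f = 199.6 mm.
d/2f = 0.03644; arctan(0.03644) ≈ 2.0872°, so α ≈ 4.1743°.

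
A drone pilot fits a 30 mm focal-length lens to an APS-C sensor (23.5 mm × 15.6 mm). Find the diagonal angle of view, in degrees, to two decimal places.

50.36°

Sensor diagonal = √(23.5² + 15.6²) = √795.6100 ≈ 28.2066 mm.
Angle of view α = 2·arctan(d/2f) with d = 28.2066 mm and f = 30 mm.
d/2f = 0.47011; arctan(0.47011) ≈ 25.1787°, so α ≈ 50.3573°.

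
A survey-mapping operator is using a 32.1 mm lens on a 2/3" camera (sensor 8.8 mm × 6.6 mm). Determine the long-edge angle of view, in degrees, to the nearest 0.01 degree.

15.61°

Angle of view α = 2·arctan(w/2f) with w = 8.8 mm and f = 32.1 mm.
w/2f = 0.13707; arctan(0.13707) ≈ 7.8050°, so α ≈ 15.6100°.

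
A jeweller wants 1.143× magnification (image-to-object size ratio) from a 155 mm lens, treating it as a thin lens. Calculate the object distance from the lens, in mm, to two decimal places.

290.61 mm

With m = dᵢ/dₒ and 1/f = 1/dₒ + 1/dᵢ, substituting dᵢ = m·dₒ gives 1/f = (1 + 1/m)/dₒ, hence dₒ = f·(1 + 1/m).
dₒ = 155 × (1 + 1/1.143) = 155 × 1.87489 ≈ 290.608 mm.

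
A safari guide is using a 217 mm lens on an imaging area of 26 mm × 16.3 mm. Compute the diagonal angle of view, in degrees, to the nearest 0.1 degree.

Sensor diagonal = √(26² + 16.3²) = √941.6900 ≈ 30.6870 mm.
Angle of view α = 2·arctan(d/2f) with d = 30.6870 mm and f = 217 mm.
d/2f = 0.07071; arctan(0.07071) ≈ 4.0445°, so α ≈ 8.0890°.

8.1°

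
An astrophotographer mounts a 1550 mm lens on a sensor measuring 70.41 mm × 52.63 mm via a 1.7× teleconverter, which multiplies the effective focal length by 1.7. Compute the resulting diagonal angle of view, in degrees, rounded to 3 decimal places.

1.911°

Effective focal length f = 1550 × 1.7 = 2635 mm.
Sensor diagonal = √(70.41² + 52.63²) = √7727.4850 ≈ 87.9061 mm.
α = 2·arctan(87.906 / (2 × 2635)) = 2·arctan(0.01668) ≈ 1.9113°.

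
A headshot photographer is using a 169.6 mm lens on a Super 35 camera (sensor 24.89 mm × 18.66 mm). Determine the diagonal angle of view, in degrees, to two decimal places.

10.48°

Sensor diagonal = √(24.89² + 18.66²) = √967.7077 ≈ 31.1080 mm.
Angle of view α = 2·arctan(d/2f) with d = 31.1080 mm and f = 169.6 mm.
d/2f = 0.09171; arctan(0.09171) ≈ 5.2399°, so α ≈ 10.4799°.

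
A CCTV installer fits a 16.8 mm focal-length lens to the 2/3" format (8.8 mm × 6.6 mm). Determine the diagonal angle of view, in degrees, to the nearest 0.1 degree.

36.3°

Sensor diagonal = √(8.8² + 6.6²) = √121.0000 ≈ 11.0000 mm.
Angle of view α = 2·arctan(d/2f) with d = 11.0000 mm and f = 16.8 mm.
d/2f = 0.32738; arctan(0.32738) ≈ 18.1275°, so α ≈ 36.2549°.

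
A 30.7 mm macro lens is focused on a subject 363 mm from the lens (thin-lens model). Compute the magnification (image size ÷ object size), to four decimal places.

Thin lens: 1/f = 1/dₒ + 1/dᵢ → 1/dᵢ = 1/30.7 − 1/363 = 0.0298185 mm⁻¹, so dᵢ ≈ 33.5363 mm.
Magnification m = dᵢ/dₒ = 33.5363/363 ≈ 0.09239.

0.0924×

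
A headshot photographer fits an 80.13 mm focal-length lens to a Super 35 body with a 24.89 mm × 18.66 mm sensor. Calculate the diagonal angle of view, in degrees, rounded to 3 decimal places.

21.970°

Sensor diagonal = √(24.89² + 18.66²) = √967.7077 ≈ 31.1080 mm.
Angle of view α = 2·arctan(d/2f) with d = 31.1080 mm and f = 80.13 mm.
d/2f = 0.19411; arctan(0.19411) ≈ 10.9851°, so α ≈ 21.9701°.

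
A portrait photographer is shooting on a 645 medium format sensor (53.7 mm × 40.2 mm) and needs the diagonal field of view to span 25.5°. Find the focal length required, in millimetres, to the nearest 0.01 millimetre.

Sensor diagonal = √(53.7² + 40.2²) = √4499.7300 ≈ 67.0800 mm.
From α = 2·arctan(d/2f) we get f = d / (2·tan(α/2)).
With d = 67.0800 mm and α/2 = 12.75°, tan(α/2) ≈ 0.22628, so f ≈ 67.0800 / 0.45255 ≈ 148.2255 mm.

148.23 mm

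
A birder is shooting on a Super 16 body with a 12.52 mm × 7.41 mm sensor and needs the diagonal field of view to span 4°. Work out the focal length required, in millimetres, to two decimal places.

Sensor diagonal = √(12.52² + 7.41²) = √211.6585 ≈ 14.5485 mm.
From α = 2·arctan(d/2f) we get f = d / (2·tan(α/2)).
With d = 14.5485 mm and α/2 = 2°, tan(α/2) ≈ 0.03492, so f ≈ 14.5485 / 0.06984 ≈ 208.3071 mm.

208.31 mm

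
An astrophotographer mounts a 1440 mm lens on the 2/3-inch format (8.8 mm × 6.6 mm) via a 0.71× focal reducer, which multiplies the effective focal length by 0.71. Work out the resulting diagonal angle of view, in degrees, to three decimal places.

Effective focal length f = 1440 × 0.71 = 1022.4 mm.
Sensor diagonal = √(8.8² + 6.6²) = √121.0000 ≈ 11.0000 mm.
α = 2·arctan(11.000 / (2 × 1022.4)) = 2·arctan(0.00538) ≈ 0.6164°.

0.616°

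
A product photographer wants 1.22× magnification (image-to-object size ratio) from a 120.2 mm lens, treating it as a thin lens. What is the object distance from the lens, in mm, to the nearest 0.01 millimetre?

218.72 mm

With m = dᵢ/dₒ and 1/f = 1/dₒ + 1/dᵢ, substituting dᵢ = m·dₒ gives 1/f = (1 + 1/m)/dₒ, hence dₒ = f·(1 + 1/m).
dₒ = 120.2 × (1 + 1/1.22) = 120.2 × 1.81967 ≈ 218.725 mm.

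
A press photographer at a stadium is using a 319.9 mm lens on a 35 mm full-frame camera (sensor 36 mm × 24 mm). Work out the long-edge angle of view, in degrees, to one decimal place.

6.4°

Angle of view α = 2·arctan(w/2f) with w = 36 mm and f = 319.9 mm.
w/2f = 0.05627; arctan(0.05627) ≈ 3.2205°, so α ≈ 6.4410°.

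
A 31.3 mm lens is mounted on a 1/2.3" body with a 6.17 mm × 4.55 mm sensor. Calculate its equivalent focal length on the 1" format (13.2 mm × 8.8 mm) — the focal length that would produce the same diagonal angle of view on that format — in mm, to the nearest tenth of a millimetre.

64.8 mm

Sensor diagonal = √(6.17² + 4.55²) = √58.7714 ≈ 7.6663 mm.
Sensor diagonal = √(13.2² + 8.8²) = √251.6800 ≈ 15.8644 mm.
Equal angle of view means equal diagonal/f ratio, so f₂ = f₁ · (diagonal₂/diagonal₁) = 31.3 × 15.8644/7.6663.
f₂ = 31.3 × 2.06939 ≈ 64.772 mm.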